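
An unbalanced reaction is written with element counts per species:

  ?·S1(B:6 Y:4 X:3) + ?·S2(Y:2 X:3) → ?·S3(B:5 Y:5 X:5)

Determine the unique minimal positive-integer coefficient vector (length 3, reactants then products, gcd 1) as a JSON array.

Coefficients: [5, 5, 6]

B: 5·6+5·0 = 30 | 6·5 = 30
Y: 5·4+5·2 = 30 | 6·5 = 30
X: 5·3+5·3 = 30 | 6·5 = 30
gcd(5,5,6) = 1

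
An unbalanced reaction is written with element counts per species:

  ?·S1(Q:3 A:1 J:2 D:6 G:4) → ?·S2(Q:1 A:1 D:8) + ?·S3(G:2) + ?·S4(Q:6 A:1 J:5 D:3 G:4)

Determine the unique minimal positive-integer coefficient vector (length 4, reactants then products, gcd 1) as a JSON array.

Coefficients: [5, 3, 6, 2]

Q: 5·3 = 15 | 3·1+6·0+2·6 = 15
A: 5·1 = 5 | 3·1+6·0+2·1 = 5
J: 5·2 = 10 | 3·0+6·0+2·5 = 10
D: 5·6 = 30 | 3·8+6·0+2·3 = 30
G: 5·4 = 20 | 3·0+6·2+2·4 = 20
gcd(5,3,6,2) = 1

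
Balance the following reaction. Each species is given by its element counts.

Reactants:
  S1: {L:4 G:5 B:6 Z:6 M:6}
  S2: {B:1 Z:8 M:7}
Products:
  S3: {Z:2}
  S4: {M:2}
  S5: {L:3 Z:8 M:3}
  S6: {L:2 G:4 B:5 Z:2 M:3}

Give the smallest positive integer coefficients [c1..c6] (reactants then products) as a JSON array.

Coefficients: [4, 1, 3, 5, 2, 5]

L: 4·4+1·0 = 16 | 3·0+5·0+2·3+5·2 = 16
G: 4·5+1·0 = 20 | 3·0+5·0+2·0+5·4 = 20
B: 4·6+1·1 = 25 | 3·0+5·0+2·0+5·5 = 25
Z: 4·6+1·8 = 32 | 3·2+5·0+2·8+5·2 = 32
M: 4·6+1·7 = 31 | 3·0+5·2+2·3+5·3 = 31
gcd(4,1,3,5,2,5) = 1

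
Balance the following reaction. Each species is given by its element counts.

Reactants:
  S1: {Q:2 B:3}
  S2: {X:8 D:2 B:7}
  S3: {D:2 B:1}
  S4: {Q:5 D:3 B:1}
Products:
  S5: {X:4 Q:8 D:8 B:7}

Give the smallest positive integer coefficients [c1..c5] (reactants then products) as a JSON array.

X: 1·0+2·8+5·0+6·0 = 16 | 4·4 = 16
Q: 1·2+2·0+5·0+6·5 = 32 | 4·8 = 32
D: 1·0+2·2+5·2+6·3 = 32 | 4·8 = 32
B: 1·3+2·7+5·1+6·1 = 28 | 4·7 = 28
gcd(1,2,5,6,4) = 1

Coefficients: [1, 2, 5, 6, 4]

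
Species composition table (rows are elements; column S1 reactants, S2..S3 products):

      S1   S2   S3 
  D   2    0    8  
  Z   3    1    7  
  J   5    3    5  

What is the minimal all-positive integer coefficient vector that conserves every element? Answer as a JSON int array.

D: 4·2 = 8 | 5·0+1·8 = 8
Z: 4·3 = 12 | 5·1+1·7 = 12
J: 4·5 = 20 | 5·3+1·5 = 20
gcd(4,5,1) = 1

Coefficients: [4, 5, 1]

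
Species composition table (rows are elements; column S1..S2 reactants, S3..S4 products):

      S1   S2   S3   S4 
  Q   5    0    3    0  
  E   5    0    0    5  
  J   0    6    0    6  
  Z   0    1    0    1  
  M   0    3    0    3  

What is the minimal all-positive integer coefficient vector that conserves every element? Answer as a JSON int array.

Q: 3·5+3·0 = 15 | 5·3+3·0 = 15
E: 3·5+3·0 = 15 | 5·0+3·5 = 15
J: 3·0+3·6 = 18 | 5·0+3·6 = 18
Z: 3·0+3·1 = 3 | 5·0+3·1 = 3
M: 3·0+3·3 = 9 | 5·0+3·3 = 9
gcd(3,3,5,3) = 1

Coefficients: [3, 3, 5, 3]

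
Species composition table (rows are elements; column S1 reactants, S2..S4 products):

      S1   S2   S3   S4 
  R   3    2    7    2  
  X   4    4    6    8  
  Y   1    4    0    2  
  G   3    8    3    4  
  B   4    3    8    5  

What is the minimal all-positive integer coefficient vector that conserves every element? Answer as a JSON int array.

Coefficients: [6, 1, 2, 1]

R: 6·3 = 18 | 1·2+2·7+1·2 = 18
X: 6·4 = 24 | 1·4+2·6+1·8 = 24
Y: 6·1 = 6 | 1·4+2·0+1·2 = 6
G: 6·3 = 18 | 1·8+2·3+1·4 = 18
B: 6·4 = 24 | 1·3+2·8+1·5 = 24
gcd(6,1,2,1) = 1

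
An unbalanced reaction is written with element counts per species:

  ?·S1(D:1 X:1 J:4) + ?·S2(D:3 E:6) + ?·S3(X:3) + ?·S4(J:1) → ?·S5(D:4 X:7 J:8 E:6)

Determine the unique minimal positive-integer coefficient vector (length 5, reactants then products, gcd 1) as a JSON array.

Coefficients: [1, 1, 2, 4, 1]

D: 1·1+1·3+2·0+4·0 = 4 | 1·4 = 4
X: 1·1+1·0+2·3+4·0 = 7 | 1·7 = 7
J: 1·4+1·0+2·0+4·1 = 8 | 1·8 = 8
E: 1·0+1·6+2·0+4·0 = 6 | 1·6 = 6
gcd(1,1,2,4,1) = 1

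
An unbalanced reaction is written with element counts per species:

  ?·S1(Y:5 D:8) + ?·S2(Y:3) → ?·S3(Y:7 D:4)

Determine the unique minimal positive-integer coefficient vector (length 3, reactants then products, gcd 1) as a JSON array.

Y: 1·5+3·3 = 14 | 2·7 = 14
D: 1·8+3·0 = 8 | 2·4 = 8
gcd(1,3,2) = 1

Coefficients: [1, 3, 2]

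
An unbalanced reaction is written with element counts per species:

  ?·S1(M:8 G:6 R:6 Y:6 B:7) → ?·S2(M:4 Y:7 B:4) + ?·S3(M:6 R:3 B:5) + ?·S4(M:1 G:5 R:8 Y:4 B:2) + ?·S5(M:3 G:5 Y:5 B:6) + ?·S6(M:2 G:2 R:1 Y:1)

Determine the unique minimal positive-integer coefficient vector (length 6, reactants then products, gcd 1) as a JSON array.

Coefficients: [5, 1, 3, 2, 2, 5]

M: 5·8 = 40 | 1·4+3·6+2·1+2·3+5·2 = 40
G: 5·6 = 30 | 1·0+3·0+2·5+2·5+5·2 = 30
R: 5·6 = 30 | 1·0+3·3+2·8+2·0+5·1 = 30
Y: 5·6 = 30 | 1·7+3·0+2·4+2·5+5·1 = 30
B: 5·7 = 35 | 1·4+3·5+2·2+2·6+5·0 = 35
gcd(5,1,3,2,2,5) = 1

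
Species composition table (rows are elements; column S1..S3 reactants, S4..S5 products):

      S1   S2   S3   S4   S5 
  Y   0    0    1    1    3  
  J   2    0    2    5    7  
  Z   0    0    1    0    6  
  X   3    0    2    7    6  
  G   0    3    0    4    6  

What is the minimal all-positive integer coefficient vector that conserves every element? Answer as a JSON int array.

Coefficients: [5, 6, 6, 3, 1]

Y: 5·0+6·0+6·1 = 6 | 3·1+1·3 = 6
J: 5·2+6·0+6·2 = 22 | 3·5+1·7 = 22
Z: 5·0+6·0+6·1 = 6 | 3·0+1·6 = 6
X: 5·3+6·0+6·2 = 27 | 3·7+1·6 = 27
G: 5·0+6·3+6·0 = 18 | 3·4+1·6 = 18
gcd(5,6,6,3,1) = 1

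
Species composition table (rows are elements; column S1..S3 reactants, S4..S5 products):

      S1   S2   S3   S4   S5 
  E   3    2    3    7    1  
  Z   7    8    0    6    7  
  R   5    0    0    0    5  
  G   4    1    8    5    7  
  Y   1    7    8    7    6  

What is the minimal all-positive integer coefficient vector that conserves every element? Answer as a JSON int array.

E: 5·3+3·2+4·3 = 33 | 4·7+5·1 = 33
Z: 5·7+3·8+4·0 = 59 | 4·6+5·7 = 59
R: 5·5+3·0+4·0 = 25 | 4·0+5·5 = 25
G: 5·4+3·1+4·8 = 55 | 4·5+5·7 = 55
Y: 5·1+3·7+4·8 = 58 | 4·7+5·6 = 58
gcd(5,3,4,4,5) = 1

Coefficients: [5, 3, 4, 4, 5]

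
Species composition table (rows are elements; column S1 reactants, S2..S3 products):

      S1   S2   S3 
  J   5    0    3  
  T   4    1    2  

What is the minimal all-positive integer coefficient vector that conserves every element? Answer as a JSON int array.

Coefficients: [3, 2, 5]

J: 3·5 = 15 | 2·0+5·3 = 15
T: 3·4 = 12 | 2·1+5·2 = 12
gcd(3,2,5) = 1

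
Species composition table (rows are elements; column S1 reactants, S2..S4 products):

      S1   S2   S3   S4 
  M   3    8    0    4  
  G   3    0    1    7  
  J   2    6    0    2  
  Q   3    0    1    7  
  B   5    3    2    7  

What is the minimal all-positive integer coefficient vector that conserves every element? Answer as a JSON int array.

M: 4·3 = 12 | 1·8+5·0+1·4 = 12
G: 4·3 = 12 | 1·0+5·1+1·7 = 12
J: 4·2 = 8 | 1·6+5·0+1·2 = 8
Q: 4·3 = 12 | 1·0+5·1+1·7 = 12
B: 4·5 = 20 | 1·3+5·2+1·7 = 20
gcd(4,1,5,1) = 1

Coefficients: [4, 1, 5, 1]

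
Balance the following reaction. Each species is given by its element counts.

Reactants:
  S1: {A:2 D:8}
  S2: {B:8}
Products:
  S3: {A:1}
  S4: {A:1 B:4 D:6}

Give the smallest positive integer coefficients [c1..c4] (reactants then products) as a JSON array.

Coefficients: [3, 2, 2, 4]

A: 3·2+2·0 = 6 | 2·1+4·1 = 6
B: 3·0+2·8 = 16 | 2·0+4·4 = 16
D: 3·8+2·0 = 24 | 2·0+4·6 = 24
gcd(3,2,2,4) = 1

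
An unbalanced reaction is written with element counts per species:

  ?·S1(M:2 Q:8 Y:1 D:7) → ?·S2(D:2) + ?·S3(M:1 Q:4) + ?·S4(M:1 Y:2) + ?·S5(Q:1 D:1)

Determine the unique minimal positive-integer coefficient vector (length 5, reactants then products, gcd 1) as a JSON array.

M: 2·2 = 4 | 5·0+3·1+1·1+4·0 = 4
Q: 2·8 = 16 | 5·0+3·4+1·0+4·1 = 16
Y: 2·1 = 2 | 5·0+3·0+1·2+4·0 = 2
D: 2·7 = 14 | 5·2+3·0+1·0+4·1 = 14
gcd(2,5,3,1,4) = 1

Coefficients: [2, 5, 3, 1, 4]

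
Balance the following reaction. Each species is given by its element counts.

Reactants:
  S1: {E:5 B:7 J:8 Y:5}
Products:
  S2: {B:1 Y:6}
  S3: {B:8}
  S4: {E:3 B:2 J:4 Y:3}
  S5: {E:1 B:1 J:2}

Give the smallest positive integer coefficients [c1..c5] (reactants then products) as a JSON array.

E: 3·5 = 15 | 1·0+1·0+3·3+6·1 = 15
B: 3·7 = 21 | 1·1+1·8+3·2+6·1 = 21
J: 3·8 = 24 | 1·0+1·0+3·4+6·2 = 24
Y: 3·5 = 15 | 1·6+1·0+3·3+6·0 = 15
gcd(3,1,1,3,6) = 1

Coefficients: [3, 1, 1, 3, 6]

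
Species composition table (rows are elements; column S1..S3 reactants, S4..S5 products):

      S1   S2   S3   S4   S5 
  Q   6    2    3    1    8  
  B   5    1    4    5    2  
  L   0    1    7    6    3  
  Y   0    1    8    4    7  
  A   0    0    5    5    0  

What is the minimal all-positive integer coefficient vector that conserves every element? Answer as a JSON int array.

Q: 1·6+5·2+4·3 = 28 | 4·1+3·8 = 28
B: 1·5+5·1+4·4 = 26 | 4·5+3·2 = 26
L: 1·0+5·1+4·7 = 33 | 4·6+3·3 = 33
Y: 1·0+5·1+4·8 = 37 | 4·4+3·7 = 37
A: 1·0+5·0+4·5 = 20 | 4·5+3·0 = 20
gcd(1,5,4,4,3) = 1

Coefficients: [1, 5, 4, 4, 3]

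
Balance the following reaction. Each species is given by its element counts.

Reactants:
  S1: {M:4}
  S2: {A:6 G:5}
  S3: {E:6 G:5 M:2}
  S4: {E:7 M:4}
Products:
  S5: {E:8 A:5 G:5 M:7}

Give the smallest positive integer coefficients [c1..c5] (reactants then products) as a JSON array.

E: 4·0+5·0+1·6+6·7 = 48 | 6·8 = 48
A: 4·0+5·6+1·0+6·0 = 30 | 6·5 = 30
G: 4·0+5·5+1·5+6·0 = 30 | 6·5 = 30
M: 4·4+5·0+1·2+6·4 = 42 | 6·7 = 42
gcd(4,5,1,6,6) = 1

Coefficients: [4, 5, 1, 6, 6]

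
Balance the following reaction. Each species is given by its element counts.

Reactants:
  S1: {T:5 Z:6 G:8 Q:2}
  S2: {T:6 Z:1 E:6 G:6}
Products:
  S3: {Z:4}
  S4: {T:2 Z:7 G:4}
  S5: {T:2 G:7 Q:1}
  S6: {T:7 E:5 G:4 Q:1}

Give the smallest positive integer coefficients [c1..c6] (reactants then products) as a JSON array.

Coefficients: [6, 5, 5, 3, 6, 6]

T: 6·5+5·6 = 60 | 5·0+3·2+6·2+6·7 = 60
Z: 6·6+5·1 = 41 | 5·4+3·7+6·0+6·0 = 41
E: 6·0+5·6 = 30 | 5·0+3·0+6·0+6·5 = 30
G: 6·8+5·6 = 78 | 5·0+3·4+6·7+6·4 = 78
Q: 6·2+5·0 = 12 | 5·0+3·0+6·1+6·1 = 12
gcd(6,5,5,3,6,6) = 1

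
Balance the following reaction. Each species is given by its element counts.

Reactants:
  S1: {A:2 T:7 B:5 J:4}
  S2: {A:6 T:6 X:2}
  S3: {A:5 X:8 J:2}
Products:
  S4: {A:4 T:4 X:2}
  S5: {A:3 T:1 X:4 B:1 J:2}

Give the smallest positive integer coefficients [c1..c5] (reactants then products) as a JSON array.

A: 1·2+3·6+3·5 = 35 | 5·4+5·3 = 35
T: 1·7+3·6+3·0 = 25 | 5·4+5·1 = 25
X: 1·0+3·2+3·8 = 30 | 5·2+5·4 = 30
B: 1·5+3·0+3·0 = 5 | 5·0+5·1 = 5
J: 1·4+3·0+3·2 = 10 | 5·0+5·2 = 10
gcd(1,3,3,5,5) = 1

Coefficients: [1, 3, 3, 5, 5]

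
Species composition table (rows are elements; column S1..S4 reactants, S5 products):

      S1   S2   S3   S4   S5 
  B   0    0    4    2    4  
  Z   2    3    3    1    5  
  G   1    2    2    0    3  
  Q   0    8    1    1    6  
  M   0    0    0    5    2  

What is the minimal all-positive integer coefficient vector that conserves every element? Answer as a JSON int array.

B: 1·0+3·0+4·4+2·2 = 20 | 5·4 = 20
Z: 1·2+3·3+4·3+2·1 = 25 | 5·5 = 25
G: 1·1+3·2+4·2+2·0 = 15 | 5·3 = 15
Q: 1·0+3·8+4·1+2·1 = 30 | 5·6 = 30
M: 1·0+3·0+4·0+2·5 = 10 | 5·2 = 10
gcd(1,3,4,2,5) = 1

Coefficients: [1, 3, 4, 2, 5]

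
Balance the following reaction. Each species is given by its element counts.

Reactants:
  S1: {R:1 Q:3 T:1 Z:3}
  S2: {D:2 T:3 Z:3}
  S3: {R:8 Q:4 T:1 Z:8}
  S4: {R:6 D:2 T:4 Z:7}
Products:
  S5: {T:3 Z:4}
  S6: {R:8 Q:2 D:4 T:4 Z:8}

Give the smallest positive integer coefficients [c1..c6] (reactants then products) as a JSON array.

Coefficients: [2, 5, 1, 5, 6, 5]

R: 2·1+5·0+1·8+5·6 = 40 | 6·0+5·8 = 40
Q: 2·3+5·0+1·4+5·0 = 10 | 6·0+5·2 = 10
D: 2·0+5·2+1·0+5·2 = 20 | 6·0+5·4 = 20
T: 2·1+5·3+1·1+5·4 = 38 | 6·3+5·4 = 38
Z: 2·3+5·3+1·8+5·7 = 64 | 6·4+5·8 = 64
gcd(2,5,1,5,6,5) = 1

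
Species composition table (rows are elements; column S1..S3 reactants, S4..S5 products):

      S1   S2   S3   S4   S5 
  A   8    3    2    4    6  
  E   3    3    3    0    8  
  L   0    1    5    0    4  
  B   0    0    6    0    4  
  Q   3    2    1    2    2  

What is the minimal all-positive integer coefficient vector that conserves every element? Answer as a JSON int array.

A: 4·8+2·3+2·2 = 42 | 6·4+3·6 = 42
E: 4·3+2·3+2·3 = 24 | 6·0+3·8 = 24
L: 4·0+2·1+2·5 = 12 | 6·0+3·4 = 12
B: 4·0+2·0+2·6 = 12 | 6·0+3·4 = 12
Q: 4·3+2·2+2·1 = 18 | 6·2+3·2 = 18
gcd(4,2,2,6,3) = 1

Coefficients: [4, 2, 2, 6, 3]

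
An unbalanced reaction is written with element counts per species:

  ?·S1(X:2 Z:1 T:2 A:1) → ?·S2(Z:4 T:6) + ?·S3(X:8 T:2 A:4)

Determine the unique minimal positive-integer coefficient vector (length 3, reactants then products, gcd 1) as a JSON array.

Coefficients: [4, 1, 1]

X: 4·2 = 8 | 1·0+1·8 = 8
Z: 4·1 = 4 | 1·4+1·0 = 4
T: 4·2 = 8 | 1·6+1·2 = 8
A: 4·1 = 4 | 1·0+1·4 = 4
gcd(4,1,1) = 1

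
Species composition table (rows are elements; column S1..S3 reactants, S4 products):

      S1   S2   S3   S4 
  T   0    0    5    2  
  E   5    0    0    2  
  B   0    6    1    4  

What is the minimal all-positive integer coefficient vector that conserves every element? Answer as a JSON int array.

Coefficients: [2, 3, 2, 5]

T: 2·0+3·0+2·5 = 10 | 5·2 = 10
E: 2·5+3·0+2·0 = 10 | 5·2 = 10
B: 2·0+3·6+2·1 = 20 | 5·4 = 20
gcd(2,3,2,5) = 1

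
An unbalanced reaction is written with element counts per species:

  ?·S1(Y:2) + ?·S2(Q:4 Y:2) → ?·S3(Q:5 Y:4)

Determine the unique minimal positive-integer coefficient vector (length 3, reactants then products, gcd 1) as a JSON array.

Q: 3·0+5·4 = 20 | 4·5 = 20
Y: 3·2+5·2 = 16 | 4·4 = 16
gcd(3,5,4) = 1

Coefficients: [3, 5, 4]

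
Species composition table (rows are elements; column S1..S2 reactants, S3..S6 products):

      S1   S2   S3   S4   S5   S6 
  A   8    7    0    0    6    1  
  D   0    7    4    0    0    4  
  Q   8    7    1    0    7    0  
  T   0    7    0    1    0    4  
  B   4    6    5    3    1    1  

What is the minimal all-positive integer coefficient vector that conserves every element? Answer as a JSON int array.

A: 1·8+4·7 = 36 | 1·0+4·0+5·6+6·1 = 36
D: 1·0+4·7 = 28 | 1·4+4·0+5·0+6·4 = 28
Q: 1·8+4·7 = 36 | 1·1+4·0+5·7+6·0 = 36
T: 1·0+4·7 = 28 | 1·0+4·1+5·0+6·4 = 28
B: 1·4+4·6 = 28 | 1·5+4·3+5·1+6·1 = 28
gcd(1,4,1,4,5,6) = 1

Coefficients: [1, 4, 1, 4, 5, 6]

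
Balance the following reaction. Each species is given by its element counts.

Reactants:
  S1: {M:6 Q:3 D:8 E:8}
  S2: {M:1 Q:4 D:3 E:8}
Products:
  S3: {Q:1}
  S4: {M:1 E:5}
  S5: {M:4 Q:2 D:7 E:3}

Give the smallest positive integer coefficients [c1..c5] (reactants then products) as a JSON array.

Coefficients: [4, 1, 6, 5, 5]

M: 4·6+1·1 = 25 | 6·0+5·1+5·4 = 25
Q: 4·3+1·4 = 16 | 6·1+5·0+5·2 = 16
D: 4·8+1·3 = 35 | 6·0+5·0+5·7 = 35
E: 4·8+1·8 = 40 | 6·0+5·5+5·3 = 40
gcd(4,1,6,5,5) = 1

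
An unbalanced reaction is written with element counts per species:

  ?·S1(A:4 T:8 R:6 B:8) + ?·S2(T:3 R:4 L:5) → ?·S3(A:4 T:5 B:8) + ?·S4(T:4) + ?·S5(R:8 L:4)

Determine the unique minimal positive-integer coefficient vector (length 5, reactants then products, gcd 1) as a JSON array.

A: 4·4+4·0 = 16 | 4·4+6·0+5·0 = 16
T: 4·8+4·3 = 44 | 4·5+6·4+5·0 = 44
R: 4·6+4·4 = 40 | 4·0+6·0+5·8 = 40
B: 4·8+4·0 = 32 | 4·8+6·0+5·0 = 32
L: 4·0+4·5 = 20 | 4·0+6·0+5·4 = 20
gcd(4,4,4,6,5) = 1

Coefficients: [4, 4, 4, 6, 5]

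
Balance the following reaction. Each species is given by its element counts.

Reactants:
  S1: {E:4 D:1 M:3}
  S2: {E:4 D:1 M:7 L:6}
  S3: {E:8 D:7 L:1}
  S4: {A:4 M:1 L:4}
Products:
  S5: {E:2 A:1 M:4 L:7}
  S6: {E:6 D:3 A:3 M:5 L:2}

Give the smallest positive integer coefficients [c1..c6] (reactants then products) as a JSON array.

Coefficients: [4, 4, 1, 5, 5, 5]

E: 4·4+4·4+1·8+5·0 = 40 | 5·2+5·6 = 40
D: 4·1+4·1+1·7+5·0 = 15 | 5·0+5·3 = 15
A: 4·0+4·0+1·0+5·4 = 20 | 5·1+5·3 = 20
M: 4·3+4·7+1·0+5·1 = 45 | 5·4+5·5 = 45
L: 4·0+4·6+1·1+5·4 = 45 | 5·7+5·2 = 45
gcd(4,4,1,5,5,5) = 1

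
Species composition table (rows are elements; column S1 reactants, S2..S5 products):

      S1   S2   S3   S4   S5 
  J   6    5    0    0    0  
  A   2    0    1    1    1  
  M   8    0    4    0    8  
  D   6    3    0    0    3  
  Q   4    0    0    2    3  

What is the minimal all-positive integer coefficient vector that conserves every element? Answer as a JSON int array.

J: 5·6 = 30 | 6·5+2·0+4·0+4·0 = 30
A: 5·2 = 10 | 6·0+2·1+4·1+4·1 = 10
M: 5·8 = 40 | 6·0+2·4+4·0+4·8 = 40
D: 5·6 = 30 | 6·3+2·0+4·0+4·3 = 30
Q: 5·4 = 20 | 6·0+2·0+4·2+4·3 = 20
gcd(5,6,2,4,4) = 1

Coefficients: [5, 6, 2, 4, 4]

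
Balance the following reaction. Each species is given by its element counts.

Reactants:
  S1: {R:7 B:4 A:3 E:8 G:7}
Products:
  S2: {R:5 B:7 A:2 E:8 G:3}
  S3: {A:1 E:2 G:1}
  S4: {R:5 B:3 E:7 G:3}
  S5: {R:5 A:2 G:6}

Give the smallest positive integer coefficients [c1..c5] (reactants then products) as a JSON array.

Coefficients: [5, 2, 5, 2, 3]

R: 5·7 = 35 | 2·5+5·0+2·5+3·5 = 35
B: 5·4 = 20 | 2·7+5·0+2·3+3·0 = 20
A: 5·3 = 15 | 2·2+5·1+2·0+3·2 = 15
E: 5·8 = 40 | 2·8+5·2+2·7+3·0 = 40
G: 5·7 = 35 | 2·3+5·1+2·3+3·6 = 35
gcd(5,2,5,2,3) = 1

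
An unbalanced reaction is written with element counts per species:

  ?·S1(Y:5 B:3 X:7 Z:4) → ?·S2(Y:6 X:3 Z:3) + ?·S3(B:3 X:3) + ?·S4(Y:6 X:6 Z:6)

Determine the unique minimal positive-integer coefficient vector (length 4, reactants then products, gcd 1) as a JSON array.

Y: 6·5 = 30 | 2·6+6·0+3·6 = 30
B: 6·3 = 18 | 2·0+6·3+3·0 = 18
X: 6·7 = 42 | 2·3+6·3+3·6 = 42
Z: 6·4 = 24 | 2·3+6·0+3·6 = 24
gcd(6,2,6,3) = 1

Coefficients: [6, 2, 6, 3]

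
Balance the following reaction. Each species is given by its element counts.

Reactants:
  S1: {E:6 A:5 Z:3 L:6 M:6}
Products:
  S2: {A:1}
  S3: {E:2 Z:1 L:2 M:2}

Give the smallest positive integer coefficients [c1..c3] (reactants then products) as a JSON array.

E: 1·6 = 6 | 5·0+3·2 = 6
A: 1·5 = 5 | 5·1+3·0 = 5
Z: 1·3 = 3 | 5·0+3·1 = 3
L: 1·6 = 6 | 5·0+3·2 = 6
M: 1·6 = 6 | 5·0+3·2 = 6
gcd(1,5,3) = 1

Coefficients: [1, 5, 3]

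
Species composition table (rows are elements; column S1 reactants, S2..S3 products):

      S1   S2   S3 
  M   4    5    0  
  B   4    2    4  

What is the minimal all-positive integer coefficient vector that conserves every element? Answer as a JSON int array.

M: 5·4 = 20 | 4·5+3·0 = 20
B: 5·4 = 20 | 4·2+3·4 = 20
gcd(5,4,3) = 1

Coefficients: [5, 4, 3]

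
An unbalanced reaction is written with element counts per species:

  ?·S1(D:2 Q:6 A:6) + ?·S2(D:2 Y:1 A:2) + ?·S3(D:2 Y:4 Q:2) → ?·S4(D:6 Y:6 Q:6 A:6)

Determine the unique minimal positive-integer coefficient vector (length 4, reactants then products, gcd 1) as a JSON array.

D: 3·2+6·2+6·2 = 30 | 5·6 = 30
Y: 3·0+6·1+6·4 = 30 | 5·6 = 30
Q: 3·6+6·0+6·2 = 30 | 5·6 = 30
A: 3·6+6·2+6·0 = 30 | 5·6 = 30
gcd(3,6,6,5) = 1

Coefficients: [3, 6, 6, 5]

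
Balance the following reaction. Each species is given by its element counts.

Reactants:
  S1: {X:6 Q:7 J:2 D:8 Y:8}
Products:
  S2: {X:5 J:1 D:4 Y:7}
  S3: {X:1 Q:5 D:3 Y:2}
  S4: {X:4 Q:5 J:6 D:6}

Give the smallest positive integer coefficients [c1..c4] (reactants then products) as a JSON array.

Coefficients: [5, 4, 6, 1]

X: 5·6 = 30 | 4·5+6·1+1·4 = 30
Q: 5·7 = 35 | 4·0+6·5+1·5 = 35
J: 5·2 = 10 | 4·1+6·0+1·6 = 10
D: 5·8 = 40 | 4·4+6·3+1·6 = 40
Y: 5·8 = 40 | 4·7+6·2+1·0 = 40
gcd(5,4,6,1) = 1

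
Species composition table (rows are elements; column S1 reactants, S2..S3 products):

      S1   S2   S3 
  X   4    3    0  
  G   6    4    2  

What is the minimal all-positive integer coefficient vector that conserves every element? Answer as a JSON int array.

X: 3·4 = 12 | 4·3+1·0 = 12
G: 3·6 = 18 | 4·4+1·2 = 18
gcd(3,4,1) = 1

Coefficients: [3, 4, 1]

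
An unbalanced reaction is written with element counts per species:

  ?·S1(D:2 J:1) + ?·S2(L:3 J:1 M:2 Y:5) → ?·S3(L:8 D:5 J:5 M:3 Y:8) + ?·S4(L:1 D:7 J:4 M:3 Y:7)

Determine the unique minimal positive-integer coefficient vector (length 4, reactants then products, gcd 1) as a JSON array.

Coefficients: [6, 3, 1, 1]

L: 6·0+3·3 = 9 | 1·8+1·1 = 9
D: 6·2+3·0 = 12 | 1·5+1·7 = 12
J: 6·1+3·1 = 9 | 1·5+1·4 = 9
M: 6·0+3·2 = 6 | 1·3+1·3 = 6
Y: 6·0+3·5 = 15 | 1·8+1·7 = 15
gcd(6,3,1,1) = 1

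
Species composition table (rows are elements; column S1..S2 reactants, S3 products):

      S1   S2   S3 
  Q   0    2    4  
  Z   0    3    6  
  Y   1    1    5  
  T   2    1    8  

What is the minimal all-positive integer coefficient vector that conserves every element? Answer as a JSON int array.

Q: 3·0+2·2 = 4 | 1·4 = 4
Z: 3·0+2·3 = 6 | 1·6 = 6
Y: 3·1+2·1 = 5 | 1·5 = 5
T: 3·2+2·1 = 8 | 1·8 = 8
gcd(3,2,1) = 1

Coefficients: [3, 2, 1]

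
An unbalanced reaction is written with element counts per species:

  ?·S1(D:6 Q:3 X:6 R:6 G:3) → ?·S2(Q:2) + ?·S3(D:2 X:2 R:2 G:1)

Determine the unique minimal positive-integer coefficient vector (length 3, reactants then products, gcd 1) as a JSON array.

Coefficients: [2, 3, 6]

D: 2·6 = 12 | 3·0+6·2 = 12
Q: 2·3 = 6 | 3·2+6·0 = 6
X: 2·6 = 12 | 3·0+6·2 = 12
R: 2·6 = 12 | 3·0+6·2 = 12
G: 2·3 = 6 | 3·0+6·1 = 6
gcd(2,3,6) = 1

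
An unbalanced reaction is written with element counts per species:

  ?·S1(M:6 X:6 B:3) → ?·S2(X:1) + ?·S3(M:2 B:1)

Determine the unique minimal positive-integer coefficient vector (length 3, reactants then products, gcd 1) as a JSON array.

Coefficients: [1, 6, 3]

M: 1·6 = 6 | 6·0+3·2 = 6
X: 1·6 = 6 | 6·1+3·0 = 6
B: 1·3 = 3 | 6·0+3·1 = 3
gcd(1,6,3) = 1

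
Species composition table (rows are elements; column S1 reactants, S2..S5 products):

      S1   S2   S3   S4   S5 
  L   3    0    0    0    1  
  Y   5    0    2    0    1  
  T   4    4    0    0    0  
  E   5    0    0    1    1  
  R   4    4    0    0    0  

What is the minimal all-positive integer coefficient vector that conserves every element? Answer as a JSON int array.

Coefficients: [1, 1, 1, 2, 3]

L: 1·3 = 3 | 1·0+1·0+2·0+3·1 = 3
Y: 1·5 = 5 | 1·0+1·2+2·0+3·1 = 5
T: 1·4 = 4 | 1·4+1·0+2·0+3·0 = 4
E: 1·5 = 5 | 1·0+1·0+2·1+3·1 = 5
R: 1·4 = 4 | 1·4+1·0+2·0+3·0 = 4
gcd(1,1,1,2,3) = 1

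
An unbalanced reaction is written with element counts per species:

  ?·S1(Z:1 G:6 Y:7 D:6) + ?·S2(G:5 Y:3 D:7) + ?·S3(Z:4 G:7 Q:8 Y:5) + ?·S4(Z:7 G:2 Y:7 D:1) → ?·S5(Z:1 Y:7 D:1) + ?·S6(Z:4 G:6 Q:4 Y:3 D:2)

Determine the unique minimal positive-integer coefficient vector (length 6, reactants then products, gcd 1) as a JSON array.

Coefficients: [1, 1, 3, 2, 3, 6]

Z: 1·1+1·0+3·4+2·7 = 27 | 3·1+6·4 = 27
G: 1·6+1·5+3·7+2·2 = 36 | 3·0+6·6 = 36
Q: 1·0+1·0+3·8+2·0 = 24 | 3·0+6·4 = 24
Y: 1·7+1·3+3·5+2·7 = 39 | 3·7+6·3 = 39
D: 1·6+1·7+3·0+2·1 = 15 | 3·1+6·2 = 15
gcd(1,1,3,2,3,6) = 1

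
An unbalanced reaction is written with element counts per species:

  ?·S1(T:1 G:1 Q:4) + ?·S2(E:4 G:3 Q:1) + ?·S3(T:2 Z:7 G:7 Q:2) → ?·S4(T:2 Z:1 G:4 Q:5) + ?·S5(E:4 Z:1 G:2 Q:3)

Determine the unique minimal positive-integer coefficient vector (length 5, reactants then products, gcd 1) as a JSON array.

E: 6·0+3·4+1·0 = 12 | 4·0+3·4 = 12
T: 6·1+3·0+1·2 = 8 | 4·2+3·0 = 8
Z: 6·0+3·0+1·7 = 7 | 4·1+3·1 = 7
G: 6·1+3·3+1·7 = 22 | 4·4+3·2 = 22
Q: 6·4+3·1+1·2 = 29 | 4·5+3·3 = 29
gcd(6,3,1,4,3) = 1

Coefficients: [6, 3, 1, 4, 3]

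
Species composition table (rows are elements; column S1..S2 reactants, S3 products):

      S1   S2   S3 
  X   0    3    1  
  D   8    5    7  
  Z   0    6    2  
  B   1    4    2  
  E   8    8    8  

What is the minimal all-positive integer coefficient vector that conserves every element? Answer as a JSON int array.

X: 2·0+1·3 = 3 | 3·1 = 3
D: 2·8+1·5 = 21 | 3·7 = 21
Z: 2·0+1·6 = 6 | 3·2 = 6
B: 2·1+1·4 = 6 | 3·2 = 6
E: 2·8+1·8 = 24 | 3·8 = 24
gcd(2,1,3) = 1

Coefficients: [2, 1, 3]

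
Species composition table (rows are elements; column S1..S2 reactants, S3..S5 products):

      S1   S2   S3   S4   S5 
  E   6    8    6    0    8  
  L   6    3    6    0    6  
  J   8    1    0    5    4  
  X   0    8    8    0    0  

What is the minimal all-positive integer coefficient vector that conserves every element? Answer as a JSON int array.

E: 6·6+2·8 = 52 | 2·6+6·0+5·8 = 52
L: 6·6+2·3 = 42 | 2·6+6·0+5·6 = 42
J: 6·8+2·1 = 50 | 2·0+6·5+5·4 = 50
X: 6·0+2·8 = 16 | 2·8+6·0+5·0 = 16
gcd(6,2,2,6,5) = 1

Coefficients: [6, 2, 2, 6, 5]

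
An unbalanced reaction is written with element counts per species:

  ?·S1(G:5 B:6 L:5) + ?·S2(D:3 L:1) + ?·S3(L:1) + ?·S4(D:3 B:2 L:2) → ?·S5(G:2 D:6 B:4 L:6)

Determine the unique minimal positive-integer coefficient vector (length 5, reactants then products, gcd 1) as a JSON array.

Coefficients: [2, 6, 6, 4, 5]

G: 2·5+6·0+6·0+4·0 = 10 | 5·2 = 10
D: 2·0+6·3+6·0+4·3 = 30 | 5·6 = 30
B: 2·6+6·0+6·0+4·2 = 20 | 5·4 = 20
L: 2·5+6·1+6·1+4·2 = 30 | 5·6 = 30
gcd(2,6,6,4,5) = 1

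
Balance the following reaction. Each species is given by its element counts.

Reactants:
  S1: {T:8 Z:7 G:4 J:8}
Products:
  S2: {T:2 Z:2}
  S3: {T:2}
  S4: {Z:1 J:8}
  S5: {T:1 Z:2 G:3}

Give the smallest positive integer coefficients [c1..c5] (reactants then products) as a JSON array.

T: 3·8 = 24 | 5·2+5·2+3·0+4·1 = 24
Z: 3·7 = 21 | 5·2+5·0+3·1+4·2 = 21
G: 3·4 = 12 | 5·0+5·0+3·0+4·3 = 12
J: 3·8 = 24 | 5·0+5·0+3·8+4·0 = 24
gcd(3,5,5,3,4) = 1

Coefficients: [3, 5, 5, 3, 4]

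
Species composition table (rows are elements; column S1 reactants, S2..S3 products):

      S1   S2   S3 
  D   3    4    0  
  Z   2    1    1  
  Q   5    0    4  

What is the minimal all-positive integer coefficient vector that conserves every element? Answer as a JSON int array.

Coefficients: [4, 3, 5]

D: 4·3 = 12 | 3·4+5·0 = 12
Z: 4·2 = 8 | 3·1+5·1 = 8
Q: 4·5 = 20 | 3·0+5·4 = 20
gcd(4,3,5) = 1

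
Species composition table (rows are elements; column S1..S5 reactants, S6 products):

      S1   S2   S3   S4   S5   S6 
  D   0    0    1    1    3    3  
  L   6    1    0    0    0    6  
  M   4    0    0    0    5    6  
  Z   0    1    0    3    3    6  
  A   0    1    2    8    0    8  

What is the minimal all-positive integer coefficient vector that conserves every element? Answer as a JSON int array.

D: 2·0+6·0+1·1+2·1+2·3 = 9 | 3·3 = 9
L: 2·6+6·1+1·0+2·0+2·0 = 18 | 3·6 = 18
M: 2·4+6·0+1·0+2·0+2·5 = 18 | 3·6 = 18
Z: 2·0+6·1+1·0+2·3+2·3 = 18 | 3·6 = 18
A: 2·0+6·1+1·2+2·8+2·0 = 24 | 3·8 = 24
gcd(2,6,1,2,2,3) = 1

Coefficients: [2, 6, 1, 2, 2, 3]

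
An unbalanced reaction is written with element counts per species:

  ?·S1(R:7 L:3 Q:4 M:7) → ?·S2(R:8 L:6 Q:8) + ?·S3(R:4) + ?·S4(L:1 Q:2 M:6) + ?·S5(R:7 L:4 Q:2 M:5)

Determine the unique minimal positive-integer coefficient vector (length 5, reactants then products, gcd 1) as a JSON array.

Coefficients: [5, 1, 5, 5, 1]

R: 5·7 = 35 | 1·8+5·4+5·0+1·7 = 35
L: 5·3 = 15 | 1·6+5·0+5·1+1·4 = 15
Q: 5·4 = 20 | 1·8+5·0+5·2+1·2 = 20
M: 5·7 = 35 | 1·0+5·0+5·6+1·5 = 35
gcd(5,1,5,5,1) = 1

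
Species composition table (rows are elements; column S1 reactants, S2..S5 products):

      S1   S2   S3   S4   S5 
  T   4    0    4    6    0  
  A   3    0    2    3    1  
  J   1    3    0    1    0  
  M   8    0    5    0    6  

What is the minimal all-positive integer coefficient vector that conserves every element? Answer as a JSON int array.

T: 5·4 = 20 | 1·0+2·4+2·6+5·0 = 20
A: 5·3 = 15 | 1·0+2·2+2·3+5·1 = 15
J: 5·1 = 5 | 1·3+2·0+2·1+5·0 = 5
M: 5·8 = 40 | 1·0+2·5+2·0+5·6 = 40
gcd(5,1,2,2,5) = 1

Coefficients: [5, 1, 2, 2, 5]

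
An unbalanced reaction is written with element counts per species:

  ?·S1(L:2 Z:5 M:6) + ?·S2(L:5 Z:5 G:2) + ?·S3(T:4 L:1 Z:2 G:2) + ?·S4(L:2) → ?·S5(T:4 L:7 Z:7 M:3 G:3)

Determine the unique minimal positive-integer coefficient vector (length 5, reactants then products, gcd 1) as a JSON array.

T: 2·0+2·0+4·4+5·0 = 16 | 4·4 = 16
L: 2·2+2·5+4·1+5·2 = 28 | 4·7 = 28
Z: 2·5+2·5+4·2+5·0 = 28 | 4·7 = 28
M: 2·6+2·0+4·0+5·0 = 12 | 4·3 = 12
G: 2·0+2·2+4·2+5·0 = 12 | 4·3 = 12
gcd(2,2,4,5,4) = 1

Coefficients: [2, 2, 4, 5, 4]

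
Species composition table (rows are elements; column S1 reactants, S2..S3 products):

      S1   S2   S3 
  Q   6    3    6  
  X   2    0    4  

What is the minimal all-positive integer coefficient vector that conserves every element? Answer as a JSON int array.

Q: 2·6 = 12 | 2·3+1·6 = 12
X: 2·2 = 4 | 2·0+1·4 = 4
gcd(2,2,1) = 1

Coefficients: [2, 2, 1]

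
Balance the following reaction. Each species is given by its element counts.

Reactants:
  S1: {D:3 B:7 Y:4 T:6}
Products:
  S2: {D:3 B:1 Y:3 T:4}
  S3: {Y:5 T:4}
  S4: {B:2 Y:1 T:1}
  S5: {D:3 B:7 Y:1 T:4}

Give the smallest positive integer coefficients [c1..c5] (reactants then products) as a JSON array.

D: 5·3 = 15 | 2·3+1·0+6·0+3·3 = 15
B: 5·7 = 35 | 2·1+1·0+6·2+3·7 = 35
Y: 5·4 = 20 | 2·3+1·5+6·1+3·1 = 20
T: 5·6 = 30 | 2·4+1·4+6·1+3·4 = 30
gcd(5,2,1,6,3) = 1

Coefficients: [5, 2, 1, 6, 3]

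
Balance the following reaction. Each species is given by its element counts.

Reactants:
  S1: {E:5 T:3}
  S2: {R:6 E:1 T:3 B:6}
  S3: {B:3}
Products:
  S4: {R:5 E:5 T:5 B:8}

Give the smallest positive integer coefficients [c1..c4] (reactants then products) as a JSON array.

Coefficients: [5, 5, 6, 6]

R: 5·0+5·6+6·0 = 30 | 6·5 = 30
E: 5·5+5·1+6·0 = 30 | 6·5 = 30
T: 5·3+5·3+6·0 = 30 | 6·5 = 30
B: 5·0+5·6+6·3 = 48 | 6·8 = 48
gcd(5,5,6,6) = 1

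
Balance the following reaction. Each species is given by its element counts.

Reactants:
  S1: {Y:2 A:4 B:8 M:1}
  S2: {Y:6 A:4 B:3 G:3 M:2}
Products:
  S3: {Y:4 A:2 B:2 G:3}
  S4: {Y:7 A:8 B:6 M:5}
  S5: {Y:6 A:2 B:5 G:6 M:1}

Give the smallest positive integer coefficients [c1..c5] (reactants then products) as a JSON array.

Coefficients: [1, 5, 3, 2, 1]

Y: 1·2+5·6 = 32 | 3·4+2·7+1·6 = 32
A: 1·4+5·4 = 24 | 3·2+2·8+1·2 = 24
B: 1·8+5·3 = 23 | 3·2+2·6+1·5 = 23
G: 1·0+5·3 = 15 | 3·3+2·0+1·6 = 15
M: 1·1+5·2 = 11 | 3·0+2·5+1·1 = 11
gcd(1,5,3,2,1) = 1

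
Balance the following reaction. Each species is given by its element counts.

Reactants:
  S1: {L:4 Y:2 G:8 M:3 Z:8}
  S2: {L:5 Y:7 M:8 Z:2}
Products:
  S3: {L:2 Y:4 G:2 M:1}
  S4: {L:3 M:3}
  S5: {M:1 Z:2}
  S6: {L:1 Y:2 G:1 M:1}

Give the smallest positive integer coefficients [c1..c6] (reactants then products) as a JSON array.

L: 1·4+2·5 = 14 | 1·2+2·3+6·0+6·1 = 14
Y: 1·2+2·7 = 16 | 1·4+2·0+6·0+6·2 = 16
G: 1·8+2·0 = 8 | 1·2+2·0+6·0+6·1 = 8
M: 1·3+2·8 = 19 | 1·1+2·3+6·1+6·1 = 19
Z: 1·8+2·2 = 12 | 1·0+2·0+6·2+6·0 = 12
gcd(1,2,1,2,6,6) = 1

Coefficients: [1, 2, 1, 2, 6, 6]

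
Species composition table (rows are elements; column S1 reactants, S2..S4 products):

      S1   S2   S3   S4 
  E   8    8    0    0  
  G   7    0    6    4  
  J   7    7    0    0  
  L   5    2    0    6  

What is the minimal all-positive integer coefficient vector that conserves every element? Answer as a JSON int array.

E: 6·8 = 48 | 6·8+5·0+3·0 = 48
G: 6·7 = 42 | 6·0+5·6+3·4 = 42
J: 6·7 = 42 | 6·7+5·0+3·0 = 42
L: 6·5 = 30 | 6·2+5·0+3·6 = 30
gcd(6,6,5,3) = 1

Coefficients: [6, 6, 5, 3]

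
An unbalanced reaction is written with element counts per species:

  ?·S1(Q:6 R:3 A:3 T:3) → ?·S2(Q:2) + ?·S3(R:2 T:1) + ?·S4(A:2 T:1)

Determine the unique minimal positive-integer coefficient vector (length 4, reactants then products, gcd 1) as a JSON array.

Q: 2·6 = 12 | 6·2+3·0+3·0 = 12
R: 2·3 = 6 | 6·0+3·2+3·0 = 6
A: 2·3 = 6 | 6·0+3·0+3·2 = 6
T: 2·3 = 6 | 6·0+3·1+3·1 = 6
gcd(2,6,3,3) = 1

Coefficients: [2, 6, 3, 3]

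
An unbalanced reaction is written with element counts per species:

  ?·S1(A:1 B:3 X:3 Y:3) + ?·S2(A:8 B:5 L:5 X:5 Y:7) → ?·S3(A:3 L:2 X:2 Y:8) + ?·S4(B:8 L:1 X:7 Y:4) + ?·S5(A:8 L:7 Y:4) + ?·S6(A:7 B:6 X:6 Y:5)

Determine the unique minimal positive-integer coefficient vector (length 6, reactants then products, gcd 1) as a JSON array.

A: 1·1+5·8 = 41 | 1·3+2·0+3·8+2·7 = 41
B: 1·3+5·5 = 28 | 1·0+2·8+3·0+2·6 = 28
L: 1·0+5·5 = 25 | 1·2+2·1+3·7+2·0 = 25
X: 1·3+5·5 = 28 | 1·2+2·7+3·0+2·6 = 28
Y: 1·3+5·7 = 38 | 1·8+2·4+3·4+2·5 = 38
gcd(1,5,1,2,3,2) = 1

Coefficients: [1, 5, 1, 2, 3, 2]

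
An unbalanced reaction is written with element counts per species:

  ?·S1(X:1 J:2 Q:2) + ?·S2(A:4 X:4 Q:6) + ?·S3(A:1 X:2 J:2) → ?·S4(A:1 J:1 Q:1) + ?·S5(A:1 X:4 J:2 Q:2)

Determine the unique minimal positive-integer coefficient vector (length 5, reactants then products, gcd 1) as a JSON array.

A: 2·0+1·4+3·1 = 7 | 4·1+3·1 = 7
X: 2·1+1·4+3·2 = 12 | 4·0+3·4 = 12
J: 2·2+1·0+3·2 = 10 | 4·1+3·2 = 10
Q: 2·2+1·6+3·0 = 10 | 4·1+3·2 = 10
gcd(2,1,3,4,3) = 1

Coefficients: [2, 1, 3, 4, 3]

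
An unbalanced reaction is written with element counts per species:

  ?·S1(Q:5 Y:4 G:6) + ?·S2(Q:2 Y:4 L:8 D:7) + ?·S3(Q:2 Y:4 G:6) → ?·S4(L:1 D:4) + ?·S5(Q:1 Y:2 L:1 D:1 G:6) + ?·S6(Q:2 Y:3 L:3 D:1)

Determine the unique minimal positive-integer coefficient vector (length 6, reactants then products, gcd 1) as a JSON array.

Coefficients: [1, 3, 2, 3, 3, 6]

Q: 1·5+3·2+2·2 = 15 | 3·0+3·1+6·2 = 15
Y: 1·4+3·4+2·4 = 24 | 3·0+3·2+6·3 = 24
L: 1·0+3·8+2·0 = 24 | 3·1+3·1+6·3 = 24
D: 1·0+3·7+2·0 = 21 | 3·4+3·1+6·1 = 21
G: 1·6+3·0+2·6 = 18 | 3·0+3·6+6·0 = 18
gcd(1,3,2,3,3,6) = 1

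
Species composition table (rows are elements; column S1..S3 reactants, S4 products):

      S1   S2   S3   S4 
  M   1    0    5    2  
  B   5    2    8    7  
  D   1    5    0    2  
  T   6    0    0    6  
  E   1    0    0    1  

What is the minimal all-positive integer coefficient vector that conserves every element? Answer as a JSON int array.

Coefficients: [5, 1, 1, 5]

M: 5·1+1·0+1·5 = 10 | 5·2 = 10
B: 5·5+1·2+1·8 = 35 | 5·7 = 35
D: 5·1+1·5+1·0 = 10 | 5·2 = 10
T: 5·6+1·0+1·0 = 30 | 5·6 = 30
E: 5·1+1·0+1·0 = 5 | 5·1 = 5
gcd(5,1,1,5) = 1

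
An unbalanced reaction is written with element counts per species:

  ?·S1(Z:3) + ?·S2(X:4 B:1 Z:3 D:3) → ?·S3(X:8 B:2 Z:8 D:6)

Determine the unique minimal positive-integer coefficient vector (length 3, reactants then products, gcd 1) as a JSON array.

X: 2·0+6·4 = 24 | 3·8 = 24
B: 2·0+6·1 = 6 | 3·2 = 6
Z: 2·3+6·3 = 24 | 3·8 = 24
D: 2·0+6·3 = 18 | 3·6 = 18
gcd(2,6,3) = 1

Coefficients: [2, 6, 3]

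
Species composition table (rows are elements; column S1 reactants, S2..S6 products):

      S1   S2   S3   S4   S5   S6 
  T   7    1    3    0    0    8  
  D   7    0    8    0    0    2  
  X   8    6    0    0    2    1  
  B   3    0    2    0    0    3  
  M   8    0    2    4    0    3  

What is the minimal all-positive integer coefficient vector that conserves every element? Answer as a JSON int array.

Coefficients: [4, 3, 3, 5, 6, 2]

T: 4·7 = 28 | 3·1+3·3+5·0+6·0+2·8 = 28
D: 4·7 = 28 | 3·0+3·8+5·0+6·0+2·2 = 28
X: 4·8 = 32 | 3·6+3·0+5·0+6·2+2·1 = 32
B: 4·3 = 12 | 3·0+3·2+5·0+6·0+2·3 = 12
M: 4·8 = 32 | 3·0+3·2+5·4+6·0+2·3 = 32
gcd(4,3,3,5,6,2) = 1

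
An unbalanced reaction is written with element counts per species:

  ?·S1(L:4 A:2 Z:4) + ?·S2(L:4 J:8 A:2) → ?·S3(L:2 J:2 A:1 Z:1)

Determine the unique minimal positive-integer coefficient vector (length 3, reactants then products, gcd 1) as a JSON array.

Coefficients: [1, 1, 4]

L: 1·4+1·4 = 8 | 4·2 = 8
J: 1·0+1·8 = 8 | 4·2 = 8
A: 1·2+1·2 = 4 | 4·1 = 4
Z: 1·4+1·0 = 4 | 4·1 = 4
gcd(1,1,4) = 1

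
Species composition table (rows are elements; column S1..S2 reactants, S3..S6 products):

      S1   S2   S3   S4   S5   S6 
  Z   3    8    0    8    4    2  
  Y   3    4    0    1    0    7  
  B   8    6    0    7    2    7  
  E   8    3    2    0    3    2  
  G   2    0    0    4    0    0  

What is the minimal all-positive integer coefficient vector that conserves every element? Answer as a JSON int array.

Z: 2·3+4·8 = 38 | 2·0+1·8+6·4+3·2 = 38
Y: 2·3+4·4 = 22 | 2·0+1·1+6·0+3·7 = 22
B: 2·8+4·6 = 40 | 2·0+1·7+6·2+3·7 = 40
E: 2·8+4·3 = 28 | 2·2+1·0+6·3+3·2 = 28
G: 2·2+4·0 = 4 | 2·0+1·4+6·0+3·0 = 4
gcd(2,4,2,1,6,3) = 1

Coefficients: [2, 4, 2, 1, 6, 3]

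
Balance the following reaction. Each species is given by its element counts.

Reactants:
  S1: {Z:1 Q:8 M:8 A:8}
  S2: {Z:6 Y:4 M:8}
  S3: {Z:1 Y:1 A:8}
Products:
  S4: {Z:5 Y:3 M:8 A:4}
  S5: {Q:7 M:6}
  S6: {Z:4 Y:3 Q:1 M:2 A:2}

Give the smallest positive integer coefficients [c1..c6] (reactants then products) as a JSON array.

Coefficients: [2, 5, 1, 5, 2, 2]

Z: 2·1+5·6+1·1 = 33 | 5·5+2·0+2·4 = 33
Y: 2·0+5·4+1·1 = 21 | 5·3+2·0+2·3 = 21
Q: 2·8+5·0+1·0 = 16 | 5·0+2·7+2·1 = 16
M: 2·8+5·8+1·0 = 56 | 5·8+2·6+2·2 = 56
A: 2·8+5·0+1·8 = 24 | 5·4+2·0+2·2 = 24
gcd(2,5,1,5,2,2) = 1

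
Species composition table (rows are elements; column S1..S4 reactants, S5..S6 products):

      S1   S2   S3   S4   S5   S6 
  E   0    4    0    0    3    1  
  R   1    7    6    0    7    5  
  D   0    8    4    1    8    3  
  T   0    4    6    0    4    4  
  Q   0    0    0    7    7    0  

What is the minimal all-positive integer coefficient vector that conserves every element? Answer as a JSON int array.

E: 5·0+5·4+2·0+6·0 = 20 | 6·3+2·1 = 20
R: 5·1+5·7+2·6+6·0 = 52 | 6·7+2·5 = 52
D: 5·0+5·8+2·4+6·1 = 54 | 6·8+2·3 = 54
T: 5·0+5·4+2·6+6·0 = 32 | 6·4+2·4 = 32
Q: 5·0+5·0+2·0+6·7 = 42 | 6·7+2·0 = 42
gcd(5,5,2,6,6,2) = 1

Coefficients: [5, 5, 2, 6, 6, 2]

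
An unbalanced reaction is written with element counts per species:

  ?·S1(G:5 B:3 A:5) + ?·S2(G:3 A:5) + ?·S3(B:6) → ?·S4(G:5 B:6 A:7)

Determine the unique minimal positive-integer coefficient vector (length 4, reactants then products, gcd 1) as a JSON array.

G: 2·5+5·3+4·0 = 25 | 5·5 = 25
B: 2·3+5·0+4·6 = 30 | 5·6 = 30
A: 2·5+5·5+4·0 = 35 | 5·7 = 35
gcd(2,5,4,5) = 1

Coefficients: [2, 5, 4, 5]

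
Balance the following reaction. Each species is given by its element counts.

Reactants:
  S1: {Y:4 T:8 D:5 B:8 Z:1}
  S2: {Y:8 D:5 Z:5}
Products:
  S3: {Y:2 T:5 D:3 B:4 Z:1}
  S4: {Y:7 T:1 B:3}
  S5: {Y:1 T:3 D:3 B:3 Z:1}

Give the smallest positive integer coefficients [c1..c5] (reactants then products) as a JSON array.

Y: 5·4+1·8 = 28 | 4·2+2·7+6·1 = 28
T: 5·8+1·0 = 40 | 4·5+2·1+6·3 = 40
D: 5·5+1·5 = 30 | 4·3+2·0+6·3 = 30
B: 5·8+1·0 = 40 | 4·4+2·3+6·3 = 40
Z: 5·1+1·5 = 10 | 4·1+2·0+6·1 = 10
gcd(5,1,4,2,6) = 1

Coefficients: [5, 1, 4, 2, 6]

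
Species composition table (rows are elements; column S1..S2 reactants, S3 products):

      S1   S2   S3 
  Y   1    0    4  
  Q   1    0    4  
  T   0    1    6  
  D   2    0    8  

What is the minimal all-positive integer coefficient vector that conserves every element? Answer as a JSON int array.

Y: 4·1+6·0 = 4 | 1·4 = 4
Q: 4·1+6·0 = 4 | 1·4 = 4
T: 4·0+6·1 = 6 | 1·6 = 6
D: 4·2+6·0 = 8 | 1·8 = 8
gcd(4,6,1) = 1

Coefficients: [4, 6, 1]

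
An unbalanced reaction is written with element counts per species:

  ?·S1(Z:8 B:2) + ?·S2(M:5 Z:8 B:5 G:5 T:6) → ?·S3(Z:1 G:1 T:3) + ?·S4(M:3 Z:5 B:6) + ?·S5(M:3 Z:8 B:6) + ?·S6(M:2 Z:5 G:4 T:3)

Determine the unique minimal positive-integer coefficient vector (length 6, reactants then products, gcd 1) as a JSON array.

Coefficients: [3, 6, 6, 4, 2, 6]

M: 3·0+6·5 = 30 | 6·0+4·3+2·3+6·2 = 30
Z: 3·8+6·8 = 72 | 6·1+4·5+2·8+6·5 = 72
B: 3·2+6·5 = 36 | 6·0+4·6+2·6+6·0 = 36
G: 3·0+6·5 = 30 | 6·1+4·0+2·0+6·4 = 30
T: 3·0+6·6 = 36 | 6·3+4·0+2·0+6·3 = 36
gcd(3,6,6,4,2,6) = 1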